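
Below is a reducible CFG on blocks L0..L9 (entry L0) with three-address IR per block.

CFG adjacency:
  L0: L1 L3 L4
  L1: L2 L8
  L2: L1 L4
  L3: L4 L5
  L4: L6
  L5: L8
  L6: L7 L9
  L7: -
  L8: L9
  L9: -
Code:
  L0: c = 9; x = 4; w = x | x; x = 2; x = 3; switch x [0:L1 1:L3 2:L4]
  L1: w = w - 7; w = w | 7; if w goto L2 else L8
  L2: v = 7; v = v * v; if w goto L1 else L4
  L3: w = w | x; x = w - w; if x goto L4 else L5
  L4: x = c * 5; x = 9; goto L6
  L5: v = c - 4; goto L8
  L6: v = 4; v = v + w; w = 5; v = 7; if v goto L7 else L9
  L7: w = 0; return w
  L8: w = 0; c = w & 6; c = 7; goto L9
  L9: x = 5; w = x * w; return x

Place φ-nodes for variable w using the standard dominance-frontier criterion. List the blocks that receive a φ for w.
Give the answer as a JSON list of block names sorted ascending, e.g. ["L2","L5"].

Answer: ["L1", "L4", "L8", "L9"]

Analysis:
idom tree: L1←L0 L2←L1 L3←L0 L4←L0 L5←L3 L6←L4 L7←L6 L8←L0 L9←L0
Dom∩ at merges:
  L1: preds {L0,L2}: {L0} ∩ {L0,L1,L2} = {L0}; idom=L0
  L4: preds {L0,L2,L3}: {L0} ∩ {L0,L1,L2} ∩ {L0,L3} = {L0}; idom=L0
  L8: preds {L1,L5}: {L0,L1} ∩ {L0,L3,L5} = {L0}; idom=L0
  L9: preds {L6,L8}: {L0,L4,L6} ∩ {L0,L8} = {L0}; idom=L0

DF walk-up:
  join L1 pred L0: · stop@L0
  join L1 pred L2: L2→L1 stop@L0
  join L4 pred L0: · stop@L0
  join L4 pred L2: L2→L1 stop@L0
  join L4 pred L3: L3 stop@L0
  join L8 pred L1: L1 stop@L0
  join L8 pred L5: L5→L3 stop@L0
  join L9 pred L6: L6→L4 stop@L0
  join L9 pred L8: L8 stop@L0
  L0 → ∅
  L1 → {L1,L4,L8}
  L2 → {L1,L4}
  L3 → {L4,L8}
  L4 → {L9}
  L5 → {L8}
  L6 → {L9}
  L7 → ∅
  L8 → {L9}
  L9 → ∅

φ for w: defs {L0,L1,L3,L6,L7,L8,L9}
  DF⁺ = {L1,L4,L8,L9}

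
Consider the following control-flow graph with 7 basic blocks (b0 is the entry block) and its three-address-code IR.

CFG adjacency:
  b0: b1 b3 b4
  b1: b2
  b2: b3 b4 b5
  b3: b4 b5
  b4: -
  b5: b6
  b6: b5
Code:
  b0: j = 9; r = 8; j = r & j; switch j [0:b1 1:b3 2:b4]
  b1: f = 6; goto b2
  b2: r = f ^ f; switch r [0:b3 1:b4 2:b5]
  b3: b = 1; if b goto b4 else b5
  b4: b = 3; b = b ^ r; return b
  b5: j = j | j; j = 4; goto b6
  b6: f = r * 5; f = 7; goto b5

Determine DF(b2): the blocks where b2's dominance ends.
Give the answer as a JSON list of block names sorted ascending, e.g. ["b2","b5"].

idom tree: b1←b0 b2←b1 b3←b0 b4←b0 b5←b0 b6←b5
Join-block Dom:
  b3: preds {b0,b2}: {b0} ∩ {b0,b1,b2} = {b0}; idom=b0
  b4: preds {b0,b2,b3}: {b0} ∩ {b0,b1,b2} ∩ {b0,b3} = {b0}; idom=b0
  b5: preds {b2,b3,b6}: {b0,b1,b2} ∩ {b0,b3} ∩ {b0,b5,b6} = {b0}; idom=b0

DF derivation:
  b3←b0: walk · to b0
  b3←b2: walk b2→b1 to b0
  b4←b0: walk · to b0
  b4←b2: walk b2→b1 to b0
  b4←b3: walk b3 to b0
  b5←b2: walk b2→b1 to b0
  b5←b3: walk b3 to b0
  b5←b6: walk b6→b5 to b0
  b0 → ∅
  b1 → {b3,b4,b5}
  b2 → {b3,b4,b5}
  b3 → {b4,b5}
  b4 → ∅
  b5 → {b5}
  b6 → {b5}

DF(b2) = ["b3", "b4", "b5"]

Answer: ["b3", "b4", "b5"]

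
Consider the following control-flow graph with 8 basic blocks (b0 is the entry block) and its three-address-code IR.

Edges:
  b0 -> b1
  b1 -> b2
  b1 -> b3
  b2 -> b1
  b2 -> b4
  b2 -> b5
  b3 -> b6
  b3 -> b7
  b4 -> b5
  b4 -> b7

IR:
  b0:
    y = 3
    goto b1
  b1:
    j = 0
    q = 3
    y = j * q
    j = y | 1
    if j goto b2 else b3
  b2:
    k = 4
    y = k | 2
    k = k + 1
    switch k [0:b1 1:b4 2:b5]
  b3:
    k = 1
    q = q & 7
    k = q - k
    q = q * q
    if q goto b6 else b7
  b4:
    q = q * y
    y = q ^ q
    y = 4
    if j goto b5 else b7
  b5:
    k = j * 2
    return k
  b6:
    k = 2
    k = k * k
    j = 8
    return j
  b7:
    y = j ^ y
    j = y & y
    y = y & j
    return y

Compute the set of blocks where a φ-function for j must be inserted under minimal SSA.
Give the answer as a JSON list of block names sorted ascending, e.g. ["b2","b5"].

idom tree: b1←b0 b2←b1 b3←b1 b4←b2 b5←b2 b6←b3 b7←b1
Dom∩ at merges:
  b1: preds {b0,b2}: {b0} ∩ {b0,b1,b2} = {b0}; idom=b0
  b5: preds {b2,b4}: {b0,b1,b2} ∩ {b0,b1,b2,b4} = {b0,b1,b2}; idom=b2
  b7: preds {b3,b4}: {b0,b1,b3} ∩ {b0,b1,b2,b4} = {b0,b1}; idom=b1

DF walk-up:
  join b1 pred b0: · stop@b0
  join b1 pred b2: b2→b1 stop@b0
  join b5 pred b2: · stop@b2
  join b5 pred b4: b4 stop@b2
  join b7 pred b3: b3 stop@b1
  join b7 pred b4: b4→b2 stop@b1
  DF(b0)=∅
  DF(b1)={b1}
  DF(b2)={b1,b7}
  DF(b3)={b7}
  DF(b4)={b5,b7}
  DF(b5)=∅
  DF(b6)=∅
  DF(b7)=∅

φ for j: defs {b1,b6,b7}
  DF⁺ = {b1}

Answer: ["b1"]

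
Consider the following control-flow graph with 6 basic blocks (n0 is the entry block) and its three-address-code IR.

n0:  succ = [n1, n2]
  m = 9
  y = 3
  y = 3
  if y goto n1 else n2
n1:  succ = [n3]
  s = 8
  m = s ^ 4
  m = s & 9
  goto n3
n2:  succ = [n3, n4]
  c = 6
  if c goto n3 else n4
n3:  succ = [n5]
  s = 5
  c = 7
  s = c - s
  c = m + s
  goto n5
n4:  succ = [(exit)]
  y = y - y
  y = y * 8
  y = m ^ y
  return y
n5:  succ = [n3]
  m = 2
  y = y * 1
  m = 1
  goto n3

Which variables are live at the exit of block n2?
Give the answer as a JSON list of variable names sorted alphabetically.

Answer: ["m", "y"]

Working:
Block summaries:
  n0 def {m,y} use ∅
  n1 def {m,s} use ∅
  n2 def {c} use ∅
  n3 def {c,s} use {m}
  n4 def {y} use {m,y}
  n5 def {m,y} use {y}

Backward fixpoint:
  n0 li=∅ lo={m,y}
  n1 li={y} lo={m,y}
  n2 li={m,y} lo={m,y}
  n3 li={m,y} lo={y}
  n4 li={m,y} lo=∅
  n5 li={y} lo={m,y}

live-out(n2) = ["m", "y"]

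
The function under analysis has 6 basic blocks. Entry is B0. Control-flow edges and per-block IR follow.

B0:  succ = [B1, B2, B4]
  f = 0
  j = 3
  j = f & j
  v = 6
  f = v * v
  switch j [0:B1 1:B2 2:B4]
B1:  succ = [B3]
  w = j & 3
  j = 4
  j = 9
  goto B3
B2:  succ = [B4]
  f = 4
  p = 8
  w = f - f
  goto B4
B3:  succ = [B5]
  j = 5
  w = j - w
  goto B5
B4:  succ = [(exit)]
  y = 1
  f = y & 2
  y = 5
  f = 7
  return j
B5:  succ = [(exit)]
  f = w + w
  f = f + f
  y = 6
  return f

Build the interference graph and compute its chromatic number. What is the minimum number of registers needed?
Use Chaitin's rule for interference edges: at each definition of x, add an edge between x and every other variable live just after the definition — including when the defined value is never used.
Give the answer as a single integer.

def/use:
  B0 def {f,j,v} use ∅
  B1 def {j,w} use {j}
  B2 def {f,p,w} use ∅
  B3 def {j,w} use {w}
  B4 def {f,y} use {j}
  B5 def {f,y} use {w}

Liveness:
  B0: in=∅ out={j}
  B1: in={j} out={w}
  B2: in={j} out={j}
  B3: in={w} out={w}
  B4: in={j} out=∅
  B5: in={w} out=∅

Interfere edges:
  f↔{j,p,y}
  j↔{f,p,v,w,y}
  p↔{f,j}
  v↔{j}
  w↔{j}
  y↔{f,j}

Registers:
  clique {f,j,p} ⇒ need ≥ 3
  assign f→R1 j→R0 p→R2 v→R1 w→R1 y→R2 — no edge inside a register ⇒ χ ≤ 3
  χ = 3

Answer: 3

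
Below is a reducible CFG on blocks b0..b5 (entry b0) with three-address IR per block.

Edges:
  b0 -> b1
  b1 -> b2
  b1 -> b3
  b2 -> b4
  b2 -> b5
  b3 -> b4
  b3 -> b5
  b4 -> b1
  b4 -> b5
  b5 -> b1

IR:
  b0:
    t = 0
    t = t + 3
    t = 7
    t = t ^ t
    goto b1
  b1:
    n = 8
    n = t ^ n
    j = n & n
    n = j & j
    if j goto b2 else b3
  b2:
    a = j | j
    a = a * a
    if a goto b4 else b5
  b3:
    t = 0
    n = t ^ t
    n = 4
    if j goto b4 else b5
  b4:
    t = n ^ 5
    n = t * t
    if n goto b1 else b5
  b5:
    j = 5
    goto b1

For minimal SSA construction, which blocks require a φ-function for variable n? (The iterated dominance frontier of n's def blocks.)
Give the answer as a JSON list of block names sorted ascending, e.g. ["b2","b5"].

Answer: ["b1", "b4", "b5"]

Analysis:
idom tree: b1←b0 b2←b1 b3←b1 b4←b1 b5←b1
Dom at joins:
  b1: preds {b0,b4,b5}: {b0} ∩ {b0,b1,b4} ∩ {b0,b1,b5} = {b0}; idom=b0
  b4: preds {b2,b3}: {b0,b1,b2} ∩ {b0,b1,b3} = {b0,b1}; idom=b1
  b5: preds {b2,b3,b4}: {b0,b1,b2} ∩ {b0,b1,b3} ∩ {b0,b1,b4} = {b0,b1}; idom=b1

DF derivation:
  b1←b0: walk · to b0
  b1←b4: walk b4→b1 to b0
  b1←b5: walk b5→b1 to b0
  b4←b2: walk b2 to b1
  b4←b3: walk b3 to b1
  b5←b2: walk b2 to b1
  b5←b3: walk b3 to b1
  b5←b4: walk b4 to b1
  DF(b0)=∅
  DF(b1)={b1}
  DF(b2)={b4,b5}
  DF(b3)={b4,b5}
  DF(b4)={b1,b5}
  DF(b5)={b1}

φ for n: defs {b1,b3,b4}
  DF⁺ = {b1,b4,b5}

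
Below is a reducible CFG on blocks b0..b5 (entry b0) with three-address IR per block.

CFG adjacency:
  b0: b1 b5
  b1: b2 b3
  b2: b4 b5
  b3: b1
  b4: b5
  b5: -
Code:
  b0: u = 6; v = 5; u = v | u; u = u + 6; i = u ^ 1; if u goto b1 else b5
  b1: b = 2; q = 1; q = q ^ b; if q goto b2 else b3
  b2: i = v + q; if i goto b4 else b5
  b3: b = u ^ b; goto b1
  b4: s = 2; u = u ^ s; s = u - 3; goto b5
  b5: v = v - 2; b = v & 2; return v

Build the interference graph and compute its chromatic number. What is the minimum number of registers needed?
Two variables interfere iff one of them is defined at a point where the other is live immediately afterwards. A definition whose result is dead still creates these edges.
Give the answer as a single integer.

Per-block:
  b0: {i,u,v} / ∅
  b1: {b,q} / ∅
  b2: {i} / {q,v}
  b3: {b} / {b,u}
  b4: {s,u} / {u}
  b5: {b,v} / {v}

Live sets:
  b0: in=∅ out={u,v}
  b1: in={u,v} out={b,q,u,v}
  b2: in={q,u,v} out={u,v}
  b3: in={b,u,v} out={u,v}
  b4: in={u,v} out={v}
  b5: in={v} out=∅

Interfere edges:
  b — {q,u,v}
  i — {u,v}
  q — {b,u,v}
  s — {u,v}
  u — {b,i,q,s,v}
  v — {b,i,q,s,u}

Registers:
  {b,q,u,v} pairwise interfere (4-clique) ⇒ χ ≥ 4
  assign b→r2 i→r2 q→r3 s→r2 u→r0 v→r1 — no edge inside a register ⇒ χ ≤ 4
  χ = 4

Answer: 4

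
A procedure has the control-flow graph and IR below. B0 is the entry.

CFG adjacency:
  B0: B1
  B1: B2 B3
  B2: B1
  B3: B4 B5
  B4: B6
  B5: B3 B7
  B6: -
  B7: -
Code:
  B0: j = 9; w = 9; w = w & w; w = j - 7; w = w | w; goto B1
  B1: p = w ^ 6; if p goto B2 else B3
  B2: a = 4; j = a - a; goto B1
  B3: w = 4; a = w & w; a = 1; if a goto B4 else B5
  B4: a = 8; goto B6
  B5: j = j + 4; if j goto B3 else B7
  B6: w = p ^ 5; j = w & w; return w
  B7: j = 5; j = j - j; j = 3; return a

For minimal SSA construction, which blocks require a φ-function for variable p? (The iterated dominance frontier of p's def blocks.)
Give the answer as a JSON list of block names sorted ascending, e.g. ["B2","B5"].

idom tree: B1←B0 B2←B1 B3←B1 B4←B3 B5←B3 B6←B4 B7←B5
Join-block Dom:
  B1: preds {B0,B2}: {B0} ∩ {B0,B1,B2} = {B0}; idom=B0
  B3: preds {B1,B5}: {B0,B1} ∩ {B0,B1,B3,B5} = {B0,B1}; idom=B1

Frontier:
  B1←B0: walk · to B0
  B1←B2: walk B2→B1 to B0
  B3←B1: walk · to B1
  B3←B5: walk B5→B3 to B1
  B0 → ∅
  B1 → {B1}
  B2 → {B1}
  B3 → {B3}
  B4 → ∅
  B5 → {B3}
  B6 → ∅
  B7 → ∅

φ for p: defs {B1}
  DF⁺ = {B1}

Answer: ["B1"]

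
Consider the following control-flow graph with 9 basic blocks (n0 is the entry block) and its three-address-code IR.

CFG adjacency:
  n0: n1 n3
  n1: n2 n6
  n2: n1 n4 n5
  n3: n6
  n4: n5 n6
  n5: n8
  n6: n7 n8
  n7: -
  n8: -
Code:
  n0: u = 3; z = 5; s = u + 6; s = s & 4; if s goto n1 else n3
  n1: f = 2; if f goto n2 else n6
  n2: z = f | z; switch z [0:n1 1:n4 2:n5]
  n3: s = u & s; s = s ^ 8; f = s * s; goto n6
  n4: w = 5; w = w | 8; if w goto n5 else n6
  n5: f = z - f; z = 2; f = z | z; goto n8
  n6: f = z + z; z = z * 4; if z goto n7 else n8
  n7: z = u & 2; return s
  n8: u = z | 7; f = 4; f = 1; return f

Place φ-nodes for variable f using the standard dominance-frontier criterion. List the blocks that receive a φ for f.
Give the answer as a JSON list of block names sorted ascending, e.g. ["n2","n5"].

idom tree: n1←n0 n2←n1 n3←n0 n4←n2 n5←n2 n6←n0 n7←n6 n8←n0
Dom at joins:
  n1: preds {n0,n2}: {n0} ∩ {n0,n1,n2} = {n0}; idom=n0
  n5: preds {n2,n4}: {n0,n1,n2} ∩ {n0,n1,n2,n4} = {n0,n1,n2}; idom=n2
  n6: preds {n1,n3,n4}: {n0,n1} ∩ {n0,n3} ∩ {n0,n1,n2,n4} = {n0}; idom=n0
  n8: preds {n5,n6}: {n0,n1,n2,n5} ∩ {n0,n6} = {n0}; idom=n0

DF derivation:
  join n1 pred n0: · stop@n0
  join n1 pred n2: n2→n1 stop@n0
  join n5 pred n2: · stop@n2
  join n5 pred n4: n4 stop@n2
  join n6 pred n1: n1 stop@n0
  join n6 pred n3: n3 stop@n0
  join n6 pred n4: n4→n2→n1 stop@n0
  join n8 pred n5: n5→n2→n1 stop@n0
  join n8 pred n6: n6 stop@n0
  n0: DF=∅
  n1: DF={n1,n6,n8}
  n2: DF={n1,n6,n8}
  n3: DF={n6}
  n4: DF={n5,n6}
  n5: DF={n8}
  n6: DF={n8}
  n7: DF=∅
  n8: DF=∅

φ for f: defs {n1,n3,n5,n6,n8}
  DF⁺ = {n1,n6,n8}

Answer: ["n1", "n6", "n8"]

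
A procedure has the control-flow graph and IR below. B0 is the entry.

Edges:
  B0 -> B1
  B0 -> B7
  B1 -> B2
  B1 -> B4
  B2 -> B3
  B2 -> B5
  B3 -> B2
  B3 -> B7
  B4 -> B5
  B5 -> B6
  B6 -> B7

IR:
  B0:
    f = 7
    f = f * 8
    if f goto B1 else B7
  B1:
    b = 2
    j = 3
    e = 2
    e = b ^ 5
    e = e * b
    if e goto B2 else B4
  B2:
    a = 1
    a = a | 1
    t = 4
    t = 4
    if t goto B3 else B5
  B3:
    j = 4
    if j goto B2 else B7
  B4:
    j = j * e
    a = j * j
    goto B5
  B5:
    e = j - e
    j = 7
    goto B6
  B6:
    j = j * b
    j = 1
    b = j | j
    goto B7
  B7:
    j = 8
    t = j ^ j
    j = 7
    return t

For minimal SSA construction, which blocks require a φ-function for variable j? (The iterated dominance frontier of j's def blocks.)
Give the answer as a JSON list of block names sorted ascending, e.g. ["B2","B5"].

idom tree: B1←B0 B2←B1 B3←B2 B4←B1 B5←B1 B6←B5 B7←B0
Dom at joins:
  B2: preds {B1,B3}: {B0,B1} ∩ {B0,B1,B2,B3} = {B0,B1}; idom=B1
  B5: preds {B2,B4}: {B0,B1,B2} ∩ {B0,B1,B4} = {B0,B1}; idom=B1
  B7: preds {B0,B3,B6}: {B0} ∩ {B0,B1,B2,B3} ∩ {B0,B1,B5,B6} = {B0}; idom=B0

Frontier:
  join B2 pred B1: · stop@B1
  join B2 pred B3: B3→B2 stop@B1
  join B5 pred B2: B2 stop@B1
  join B5 pred B4: B4 stop@B1
  join B7 pred B0: · stop@B0
  join B7 pred B3: B3→B2→B1 stop@B0
  join B7 pred B6: B6→B5→B1 stop@B0
  B0 → ∅
  B1 → {B7}
  B2 → {B2,B5,B7}
  B3 → {B2,B7}
  B4 → {B5}
  B5 → {B7}
  B6 → {B7}
  B7 → ∅

φ for j: defs {B1,B3,B4,B5,B6,B7}
  DF⁺ = {B2,B5,B7}

Answer: ["B2", "B5", "B7"]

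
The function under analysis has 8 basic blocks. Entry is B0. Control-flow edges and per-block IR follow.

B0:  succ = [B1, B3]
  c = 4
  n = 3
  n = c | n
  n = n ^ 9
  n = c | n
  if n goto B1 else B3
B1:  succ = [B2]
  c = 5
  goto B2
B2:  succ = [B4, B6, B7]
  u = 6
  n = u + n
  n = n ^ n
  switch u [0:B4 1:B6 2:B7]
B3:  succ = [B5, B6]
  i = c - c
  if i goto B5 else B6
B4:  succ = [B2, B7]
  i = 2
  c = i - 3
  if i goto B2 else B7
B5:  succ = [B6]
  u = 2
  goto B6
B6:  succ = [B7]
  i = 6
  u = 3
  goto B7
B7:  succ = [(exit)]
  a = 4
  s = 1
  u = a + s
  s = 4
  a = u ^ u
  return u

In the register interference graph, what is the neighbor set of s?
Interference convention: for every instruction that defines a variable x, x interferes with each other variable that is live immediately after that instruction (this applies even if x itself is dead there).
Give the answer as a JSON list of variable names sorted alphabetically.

Block summaries:
  B0: def={c,n} ue=∅
  B1: def={c} ue=∅
  B2: def={n,u} ue={n}
  B3: def={i} ue={c}
  B4: def={c,i} ue=∅
  B5: def={u} ue=∅
  B6: def={i,u} ue=∅
  B7: def={a,s,u} ue=∅

Live sets:
  B0 li=∅ lo={c,n}
  B1 li={n} lo={n}
  B2 li={n} lo={n}
  B3 li={c} lo=∅
  B4 li={n} lo={n}
  B5 li=∅ lo=∅
  B6 li=∅ lo=∅
  B7 li=∅ lo=∅

Interfere edges:
  a: {s,u}
  c: {i,n}
  i: {c,n}
  n: {c,i,u}
  s: {a,u}
  u: {a,n,s}

N(s) = ["a", "u"]

Answer: ["a", "u"]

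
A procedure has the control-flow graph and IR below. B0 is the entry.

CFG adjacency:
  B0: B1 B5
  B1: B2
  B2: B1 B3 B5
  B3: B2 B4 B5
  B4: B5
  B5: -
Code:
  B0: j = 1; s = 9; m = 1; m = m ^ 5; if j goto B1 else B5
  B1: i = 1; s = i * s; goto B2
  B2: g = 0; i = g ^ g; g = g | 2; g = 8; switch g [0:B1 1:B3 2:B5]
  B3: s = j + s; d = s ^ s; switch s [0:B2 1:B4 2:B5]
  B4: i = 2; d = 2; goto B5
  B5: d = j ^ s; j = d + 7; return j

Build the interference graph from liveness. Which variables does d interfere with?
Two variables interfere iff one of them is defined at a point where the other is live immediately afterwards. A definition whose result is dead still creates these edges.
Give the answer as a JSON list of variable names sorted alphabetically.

Answer: ["j", "s"]

Derivation:
Per-block:
  B0 def {j,m,s} use ∅
  B1 def {i,s} use {s}
  B2 def {g,i} use ∅
  B3 def {d,s} use {j,s}
  B4 def {d,i} use ∅
  B5 def {d,j} use {j,s}

Liveness:
  live B0: ∅→{j,s}
  live B1: {j,s}→{j,s}
  live B2: {j,s}→{j,s}
  live B3: {j,s}→{j,s}
  live B4: {j,s}→{j,s}
  live B5: {j,s}→∅

Interfere edges:
  d↔{j,s}
  g↔{i,j,s}
  i↔{g,j,s}
  j↔{d,g,i,m,s}
  m↔{j,s}
  s↔{d,g,i,j,m}

N(d) = ["j", "s"]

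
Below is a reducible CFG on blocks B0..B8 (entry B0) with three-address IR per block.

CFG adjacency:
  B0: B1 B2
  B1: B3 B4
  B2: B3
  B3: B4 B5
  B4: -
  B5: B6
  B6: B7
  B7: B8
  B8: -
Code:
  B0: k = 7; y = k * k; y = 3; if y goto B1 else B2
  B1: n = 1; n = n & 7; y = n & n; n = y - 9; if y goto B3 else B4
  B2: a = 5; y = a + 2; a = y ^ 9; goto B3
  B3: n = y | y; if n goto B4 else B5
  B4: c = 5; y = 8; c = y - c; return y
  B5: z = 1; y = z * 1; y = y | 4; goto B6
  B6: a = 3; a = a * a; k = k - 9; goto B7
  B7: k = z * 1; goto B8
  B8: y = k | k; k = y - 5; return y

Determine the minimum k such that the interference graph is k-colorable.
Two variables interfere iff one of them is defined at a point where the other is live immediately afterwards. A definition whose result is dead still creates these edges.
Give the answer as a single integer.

Block summaries:
  B0: {k,y} / ∅
  B1: {n,y} / ∅
  B2: {a,y} / ∅
  B3: {n} / {y}
  B4: {c,y} / ∅
  B5: {y,z} / ∅
  B6: {a,k} / {k}
  B7: {k} / {z}
  B8: {k,y} / {k}

Liveness:
  live B0: ∅→{k}
  live B1: {k}→{k,y}
  live B2: {k}→{k,y}
  live B3: {k,y}→{k}
  live B4: ∅→∅
  live B5: {k}→{k,z}
  live B6: {k,z}→{z}
  live B7: {z}→{k}
  live B8: {k}→∅

Conflict graph:
  a↔{k,y,z}
  c↔{y}
  k↔{a,n,y,z}
  n↔{k,y}
  y↔{a,c,k,n,z}
  z↔{a,k,y}

Registers:
  clique {a,k,y,z} ⇒ need ≥ 4
  4-colouring: R0={y}  R1={c,k}  R2={a,n}  R3={z}
  χ = 4

Answer: 4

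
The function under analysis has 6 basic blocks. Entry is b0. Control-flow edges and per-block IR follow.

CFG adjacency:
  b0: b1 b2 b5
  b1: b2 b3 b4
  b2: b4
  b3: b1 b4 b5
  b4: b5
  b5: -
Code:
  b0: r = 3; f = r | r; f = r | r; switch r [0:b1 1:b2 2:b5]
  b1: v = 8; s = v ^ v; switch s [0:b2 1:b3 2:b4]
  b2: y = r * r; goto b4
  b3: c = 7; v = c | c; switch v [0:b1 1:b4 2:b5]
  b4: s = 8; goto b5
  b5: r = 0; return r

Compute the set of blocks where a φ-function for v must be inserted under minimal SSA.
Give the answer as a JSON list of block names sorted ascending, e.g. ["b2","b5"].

idom tree: b1←b0 b2←b0 b3←b1 b4←b0 b5←b0
Dom at joins:
  b1: preds {b0,b3}: {b0} ∩ {b0,b1,b3} = {b0}; idom=b0
  b2: preds {b0,b1}: {b0} ∩ {b0,b1} = {b0}; idom=b0
  b4: preds {b1,b2,b3}: {b0,b1} ∩ {b0,b2} ∩ {b0,b1,b3} = {b0}; idom=b0
  b5: preds {b0,b3,b4}: {b0} ∩ {b0,b1,b3} ∩ {b0,b4} = {b0}; idom=b0

Frontier:
  b1←b0: walk · to b0
  b1←b3: walk b3→b1 to b0
  b2←b0: walk · to b0
  b2←b1: walk b1 to b0
  b4←b1: walk b1 to b0
  b4←b2: walk b2 to b0
  b4←b3: walk b3→b1 to b0
  b5←b0: walk · to b0
  b5←b3: walk b3→b1 to b0
  b5←b4: walk b4 to b0
  b0 → ∅
  b1 → {b1,b2,b4,b5}
  b2 → {b4}
  b3 → {b1,b4,b5}
  b4 → {b5}
  b5 → ∅

φ for v: defs {b1,b3}
  DF⁺ = {b1,b2,b4,b5}

Answer: ["b1", "b2", "b4", "b5"]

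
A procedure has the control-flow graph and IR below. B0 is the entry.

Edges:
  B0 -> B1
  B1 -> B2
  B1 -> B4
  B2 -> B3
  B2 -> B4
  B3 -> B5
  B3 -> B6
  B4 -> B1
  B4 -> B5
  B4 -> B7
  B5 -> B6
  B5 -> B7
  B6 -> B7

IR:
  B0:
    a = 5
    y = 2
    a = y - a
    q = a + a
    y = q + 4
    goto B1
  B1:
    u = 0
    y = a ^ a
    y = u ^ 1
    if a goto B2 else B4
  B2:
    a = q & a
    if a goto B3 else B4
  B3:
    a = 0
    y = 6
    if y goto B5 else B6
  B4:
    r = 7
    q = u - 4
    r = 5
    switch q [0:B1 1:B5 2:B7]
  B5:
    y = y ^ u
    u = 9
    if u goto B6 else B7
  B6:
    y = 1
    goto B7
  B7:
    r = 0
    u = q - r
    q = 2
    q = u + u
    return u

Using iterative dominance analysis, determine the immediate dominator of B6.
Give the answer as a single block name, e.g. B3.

Answer: B1

Derivation:
idom tree: B1←B0 B2←B1 B3←B2 B4←B1 B5←B1 B6←B1 B7←B1
Join-block Dom:
  B1: preds {B0,B4}: {B0} ∩ {B0,B1,B4} = {B0}; idom=B0
  B4: preds {B1,B2}: {B0,B1} ∩ {B0,B1,B2} = {B0,B1}; idom=B1
  B5: preds {B3,B4}: {B0,B1,B2,B3} ∩ {B0,B1,B4} = {B0,B1}; idom=B1
  B6: preds {B3,B5}: {B0,B1,B2,B3} ∩ {B0,B1,B5} = {B0,B1}; idom=B1
  B7: preds {B4,B5,B6}: {B0,B1,B4} ∩ {B0,B1,B5} ∩ {B0,B1,B6} = {B0,B1}; idom=B1

idom(B6) = B1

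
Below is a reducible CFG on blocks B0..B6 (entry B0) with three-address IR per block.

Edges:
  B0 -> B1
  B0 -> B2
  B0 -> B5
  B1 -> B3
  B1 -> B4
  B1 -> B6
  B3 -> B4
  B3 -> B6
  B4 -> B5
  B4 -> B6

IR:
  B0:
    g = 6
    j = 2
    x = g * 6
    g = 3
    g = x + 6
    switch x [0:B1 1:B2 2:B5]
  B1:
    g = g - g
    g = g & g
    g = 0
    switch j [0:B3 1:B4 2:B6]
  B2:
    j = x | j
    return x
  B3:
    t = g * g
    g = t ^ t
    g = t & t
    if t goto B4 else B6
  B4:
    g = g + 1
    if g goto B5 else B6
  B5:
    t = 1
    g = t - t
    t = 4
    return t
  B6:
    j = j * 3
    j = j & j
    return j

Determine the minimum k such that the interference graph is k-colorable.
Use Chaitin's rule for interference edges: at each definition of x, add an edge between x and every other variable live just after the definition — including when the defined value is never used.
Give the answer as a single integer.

Answer: 3

Derivation:
def/use:
  B0: def={g,j,x} ue=∅
  B1: def={g} ue={g,j}
  B2: def={j} ue={j,x}
  B3: def={g,t} ue={g}
  B4: def={g} ue={g}
  B5: def={g,t} ue=∅
  B6: def={j} ue={j}

Backward fixpoint:
  live B0: ∅→{g,j,x}
  live B1: {g,j}→{g,j}
  live B2: {j,x}→∅
  live B3: {g,j}→{g,j}
  live B4: {g,j}→{j}
  live B5: ∅→∅
  live B6: {j}→∅

Interference:
  g↔{j,t,x}
  j↔{g,t,x}
  t↔{g,j}
  x↔{g,j}

Chromatic number:
  {g,j,t} pairwise interfere (3-clique) ⇒ χ ≥ 3
  assign g→r0 j→r1 t→r2 x→r2 — no edge inside a register ⇒ χ ≤ 3
  χ = 3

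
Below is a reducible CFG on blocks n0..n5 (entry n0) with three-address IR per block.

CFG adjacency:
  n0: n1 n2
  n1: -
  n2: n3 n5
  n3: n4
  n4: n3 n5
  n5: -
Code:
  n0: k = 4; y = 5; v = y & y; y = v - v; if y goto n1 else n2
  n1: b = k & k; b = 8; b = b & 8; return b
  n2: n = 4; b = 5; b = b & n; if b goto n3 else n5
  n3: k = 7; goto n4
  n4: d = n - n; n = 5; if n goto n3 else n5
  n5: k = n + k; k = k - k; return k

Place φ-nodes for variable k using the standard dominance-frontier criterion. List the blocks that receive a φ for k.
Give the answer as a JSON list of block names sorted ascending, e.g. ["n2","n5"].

idom tree: n1←n0 n2←n0 n3←n2 n4←n3 n5←n2
Dom at joins:
  n3: preds {n2,n4}: {n0,n2} ∩ {n0,n2,n3,n4} = {n0,n2}; idom=n2
  n5: preds {n2,n4}: {n0,n2} ∩ {n0,n2,n3,n4} = {n0,n2}; idom=n2

Frontier:
  n3←n2: walk · to n2
  n3←n4: walk n4→n3 to n2
  n5←n2: walk · to n2
  n5←n4: walk n4→n3 to n2
  n0 → ∅
  n1 → ∅
  n2 → ∅
  n3 → {n3,n5}
  n4 → {n3,n5}
  n5 → ∅

φ for k: defs {n0,n3,n5}
  DF⁺ = {n3,n5}

Answer: ["n3", "n5"]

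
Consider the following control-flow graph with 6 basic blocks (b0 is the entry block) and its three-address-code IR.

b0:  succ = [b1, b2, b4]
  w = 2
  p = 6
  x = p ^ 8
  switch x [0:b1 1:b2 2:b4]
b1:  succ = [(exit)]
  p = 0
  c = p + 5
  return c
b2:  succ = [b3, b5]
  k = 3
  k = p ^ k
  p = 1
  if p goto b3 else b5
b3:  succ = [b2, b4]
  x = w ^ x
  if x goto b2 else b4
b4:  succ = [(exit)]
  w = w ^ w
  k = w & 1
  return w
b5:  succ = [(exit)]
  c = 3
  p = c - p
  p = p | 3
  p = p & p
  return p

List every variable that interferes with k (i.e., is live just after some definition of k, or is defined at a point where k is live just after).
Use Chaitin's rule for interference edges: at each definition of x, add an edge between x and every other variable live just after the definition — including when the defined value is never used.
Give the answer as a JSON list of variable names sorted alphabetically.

Answer: ["p", "w", "x"]

Derivation:
def/use:
  b0: def={p,w,x} ue=∅
  b1: def={c,p} ue=∅
  b2: def={k,p} ue={p}
  b3: def={x} ue={w,x}
  b4: def={k,w} ue={w}
  b5: def={c,p} ue={p}

Liveness:
  b0: in=∅ out={p,w,x}
  b1: in=∅ out=∅
  b2: in={p,w,x} out={p,w,x}
  b3: in={p,w,x} out={p,w,x}
  b4: in={w} out=∅
  b5: in={p} out=∅

Interfere edges:
  c — {p}
  k — {p,w,x}
  p — {c,k,w,x}
  w — {k,p,x}
  x — {k,p,w}

N(k) = ["p", "w", "x"]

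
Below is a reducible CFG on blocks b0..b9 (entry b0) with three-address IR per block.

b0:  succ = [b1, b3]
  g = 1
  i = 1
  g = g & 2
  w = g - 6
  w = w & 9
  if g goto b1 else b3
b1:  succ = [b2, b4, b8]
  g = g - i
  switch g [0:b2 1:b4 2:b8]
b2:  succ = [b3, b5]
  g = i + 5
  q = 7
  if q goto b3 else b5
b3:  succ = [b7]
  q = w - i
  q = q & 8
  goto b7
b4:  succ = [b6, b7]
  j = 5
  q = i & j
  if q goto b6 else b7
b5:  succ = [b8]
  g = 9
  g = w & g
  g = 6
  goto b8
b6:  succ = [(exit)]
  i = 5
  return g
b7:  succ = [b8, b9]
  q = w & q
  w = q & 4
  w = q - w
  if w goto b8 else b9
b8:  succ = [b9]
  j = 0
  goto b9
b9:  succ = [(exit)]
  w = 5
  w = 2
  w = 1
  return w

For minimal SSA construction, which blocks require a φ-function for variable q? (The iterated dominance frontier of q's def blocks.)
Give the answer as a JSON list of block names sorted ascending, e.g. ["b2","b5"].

Answer: ["b3", "b7", "b8", "b9"]

Derivation:
idom tree: b1←b0 b2←b1 b3←b0 b4←b1 b5←b2 b6←b4 b7←b0 b8←b0 b9←b0
Dom at joins:
  b3: preds {b0,b2}: {b0} ∩ {b0,b1,b2} = {b0}; idom=b0
  b7: preds {b3,b4}: {b0,b3} ∩ {b0,b1,b4} = {b0}; idom=b0
  b8: preds {b1,b5,b7}: {b0,b1} ∩ {b0,b1,b2,b5} ∩ {b0,b7} = {b0}; idom=b0
  b9: preds {b7,b8}: {b0,b7} ∩ {b0,b8} = {b0}; idom=b0

DF derivation:
  join b3 pred b0: · stop@b0
  join b3 pred b2: b2→b1 stop@b0
  join b7 pred b3: b3 stop@b0
  join b7 pred b4: b4→b1 stop@b0
  join b8 pred b1: b1 stop@b0
  join b8 pred b5: b5→b2→b1 stop@b0
  join b8 pred b7: b7 stop@b0
  join b9 pred b7: b7 stop@b0
  join b9 pred b8: b8 stop@b0
  b0 → ∅
  b1 → {b3,b7,b8}
  b2 → {b3,b8}
  b3 → {b7}
  b4 → {b7}
  b5 → {b8}
  b6 → ∅
  b7 → {b8,b9}
  b8 → {b9}
  b9 → ∅

φ for q: defs {b2,b3,b4,b7}
  DF⁺ = {b3,b7,b8,b9}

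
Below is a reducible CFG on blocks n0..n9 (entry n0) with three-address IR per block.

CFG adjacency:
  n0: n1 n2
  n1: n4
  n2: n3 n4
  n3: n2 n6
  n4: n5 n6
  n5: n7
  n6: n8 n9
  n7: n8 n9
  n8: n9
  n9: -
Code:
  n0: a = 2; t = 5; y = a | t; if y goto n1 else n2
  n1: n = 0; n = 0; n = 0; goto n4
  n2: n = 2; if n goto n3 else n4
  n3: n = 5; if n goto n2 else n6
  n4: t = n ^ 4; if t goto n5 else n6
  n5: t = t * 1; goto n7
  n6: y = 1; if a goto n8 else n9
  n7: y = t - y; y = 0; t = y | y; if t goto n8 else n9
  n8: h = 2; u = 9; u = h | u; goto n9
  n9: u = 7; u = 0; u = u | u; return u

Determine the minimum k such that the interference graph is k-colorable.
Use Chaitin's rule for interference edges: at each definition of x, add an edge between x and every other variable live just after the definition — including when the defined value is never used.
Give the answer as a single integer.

Per-block:
  n0 def {a,t,y} use ∅
  n1 def {n} use ∅
  n2 def {n} use ∅
  n3 def {n} use ∅
  n4 def {t} use {n}
  n5 def {t} use {t}
  n6 def {y} use {a}
  n7 def {t,y} use {t,y}
  n8 def {h,u} use ∅
  n9 def {u} use ∅

Liveness:
  live n0: ∅→{a,y}
  live n1: {a,y}→{a,n,y}
  live n2: {a,y}→{a,n,y}
  live n3: {a,y}→{a,y}
  live n4: {a,n,y}→{a,t,y}
  live n5: {t,y}→{t,y}
  live n6: {a}→∅
  live n7: {t,y}→∅
  live n8: ∅→∅
  live n9: ∅→∅

Interfere edges:
  a: {n,t,y}
  h: {u}
  n: {a,y}
  t: {a,y}
  u: {h}
  y: {a,n,t}

Colouring:
  clique {a,n,y} ⇒ need ≥ 3
  assign a→r0 h→r0 n→r2 t→r2 u→r1 y→r1 — no edge inside a register ⇒ χ ≤ 3
  χ = 3

Answer: 3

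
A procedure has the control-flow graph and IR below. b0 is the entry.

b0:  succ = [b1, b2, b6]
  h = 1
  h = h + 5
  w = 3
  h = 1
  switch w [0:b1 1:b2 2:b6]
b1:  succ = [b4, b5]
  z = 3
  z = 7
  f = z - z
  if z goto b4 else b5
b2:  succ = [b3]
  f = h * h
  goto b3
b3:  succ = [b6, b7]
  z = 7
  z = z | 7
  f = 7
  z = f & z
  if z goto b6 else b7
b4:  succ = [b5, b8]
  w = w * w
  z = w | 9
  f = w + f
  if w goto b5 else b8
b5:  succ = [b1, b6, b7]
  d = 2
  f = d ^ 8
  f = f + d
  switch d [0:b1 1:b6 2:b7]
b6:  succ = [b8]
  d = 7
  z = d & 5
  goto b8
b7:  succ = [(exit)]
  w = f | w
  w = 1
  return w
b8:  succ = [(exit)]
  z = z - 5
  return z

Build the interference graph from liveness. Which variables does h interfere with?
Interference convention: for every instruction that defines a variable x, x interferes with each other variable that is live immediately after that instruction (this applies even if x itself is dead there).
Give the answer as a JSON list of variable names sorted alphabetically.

Answer: ["w"]

Analysis:
Per-block:
  b0: def={h,w} ue=∅
  b1: def={f,z} ue=∅
  b2: def={f} ue={h}
  b3: def={f,z} ue=∅
  b4: def={f,w,z} ue={f,w}
  b5: def={d,f} ue=∅
  b6: def={d,z} ue=∅
  b7: def={w} ue={f,w}
  b8: def={z} ue={z}

Backward fixpoint:
  b0: in=∅ out={h,w}
  b1: in={w} out={f,w}
  b2: in={h,w} out={w}
  b3: in={w} out={f,w}
  b4: in={f,w} out={w,z}
  b5: in={w} out={f,w}
  b6: in=∅ out={z}
  b7: in={f,w} out=∅
  b8: in={z} out=∅

Interfere edges:
  d↔{f,w}
  f↔{d,w,z}
  h↔{w}
  w↔{d,f,h,z}
  z↔{f,w}

N(h) = ["w"]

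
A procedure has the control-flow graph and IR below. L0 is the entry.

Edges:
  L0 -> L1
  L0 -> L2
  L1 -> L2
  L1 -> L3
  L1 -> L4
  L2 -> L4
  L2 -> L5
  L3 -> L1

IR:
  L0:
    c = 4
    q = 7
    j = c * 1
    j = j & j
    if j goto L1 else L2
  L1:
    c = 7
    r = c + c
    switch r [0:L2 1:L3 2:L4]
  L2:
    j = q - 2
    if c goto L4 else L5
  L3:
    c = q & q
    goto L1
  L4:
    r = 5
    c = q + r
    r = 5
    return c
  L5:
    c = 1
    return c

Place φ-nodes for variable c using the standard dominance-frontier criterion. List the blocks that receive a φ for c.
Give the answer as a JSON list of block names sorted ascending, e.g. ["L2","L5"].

Answer: ["L1", "L2", "L4"]

Derivation:
idom tree: L1←L0 L2←L0 L3←L1 L4←L0 L5←L2
Join-block Dom:
  L1: preds {L0,L3}: {L0} ∩ {L0,L1,L3} = {L0}; idom=L0
  L2: preds {L0,L1}: {L0} ∩ {L0,L1} = {L0}; idom=L0
  L4: preds {L1,L2}: {L0,L1} ∩ {L0,L2} = {L0}; idom=L0

DF walk-up:
  join L1 pred L0: · stop@L0
  join L1 pred L3: L3→L1 stop@L0
  join L2 pred L0: · stop@L0
  join L2 pred L1: L1 stop@L0
  join L4 pred L1: L1 stop@L0
  join L4 pred L2: L2 stop@L0
  L0: DF=∅
  L1: DF={L1,L2,L4}
  L2: DF={L4}
  L3: DF={L1}
  L4: DF=∅
  L5: DF=∅

φ for c: defs {L0,L1,L3,L4,L5}
  DF⁺ = {L1,L2,L4}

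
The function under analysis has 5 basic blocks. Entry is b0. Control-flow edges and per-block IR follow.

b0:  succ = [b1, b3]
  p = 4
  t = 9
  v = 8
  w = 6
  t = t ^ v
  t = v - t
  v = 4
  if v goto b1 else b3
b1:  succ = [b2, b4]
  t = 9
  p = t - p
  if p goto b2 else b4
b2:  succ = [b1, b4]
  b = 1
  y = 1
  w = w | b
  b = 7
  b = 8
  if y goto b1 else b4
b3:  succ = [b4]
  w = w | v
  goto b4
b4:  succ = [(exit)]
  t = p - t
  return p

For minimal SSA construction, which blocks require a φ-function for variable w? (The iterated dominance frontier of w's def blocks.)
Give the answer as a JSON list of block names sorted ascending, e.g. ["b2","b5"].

Answer: ["b1", "b4"]

Derivation:
idom tree: b1←b0 b2←b1 b3←b0 b4←b0
Join-block Dom:
  b1: preds {b0,b2}: {b0} ∩ {b0,b1,b2} = {b0}; idom=b0
  b4: preds {b1,b2,b3}: {b0,b1} ∩ {b0,b1,b2} ∩ {b0,b3} = {b0}; idom=b0

DF derivation:
  b1←b0: walk · to b0
  b1←b2: walk b2→b1 to b0
  b4←b1: walk b1 to b0
  b4←b2: walk b2→b1 to b0
  b4←b3: walk b3 to b0
  b0: DF=∅
  b1: DF={b1,b4}
  b2: DF={b1,b4}
  b3: DF={b4}
  b4: DF=∅

φ for w: defs {b0,b2,b3}
  DF⁺ = {b1,b4}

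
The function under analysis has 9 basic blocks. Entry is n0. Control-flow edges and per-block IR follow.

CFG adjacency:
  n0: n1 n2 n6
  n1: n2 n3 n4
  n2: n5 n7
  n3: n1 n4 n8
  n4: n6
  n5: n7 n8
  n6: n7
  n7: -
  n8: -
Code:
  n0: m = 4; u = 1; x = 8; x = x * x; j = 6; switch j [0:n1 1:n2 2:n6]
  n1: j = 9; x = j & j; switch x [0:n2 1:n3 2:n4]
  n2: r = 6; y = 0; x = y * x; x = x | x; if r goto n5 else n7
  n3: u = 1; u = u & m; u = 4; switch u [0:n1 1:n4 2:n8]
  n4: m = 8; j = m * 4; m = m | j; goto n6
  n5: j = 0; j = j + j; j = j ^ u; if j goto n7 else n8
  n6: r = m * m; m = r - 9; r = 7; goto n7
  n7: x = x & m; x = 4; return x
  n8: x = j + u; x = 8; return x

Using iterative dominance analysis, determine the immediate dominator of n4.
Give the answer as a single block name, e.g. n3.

idom tree: n1←n0 n2←n0 n3←n1 n4←n1 n5←n2 n6←n0 n7←n0 n8←n0
Dom at joins:
  n1: preds {n0,n3}: {n0} ∩ {n0,n1,n3} = {n0}; idom=n0
  n2: preds {n0,n1}: {n0} ∩ {n0,n1} = {n0}; idom=n0
  n4: preds {n1,n3}: {n0,n1} ∩ {n0,n1,n3} = {n0,n1}; idom=n1
  n6: preds {n0,n4}: {n0} ∩ {n0,n1,n4} = {n0}; idom=n0
  n7: preds {n2,n5,n6}: {n0,n2} ∩ {n0,n2,n5} ∩ {n0,n6} = {n0}; idom=n0
  n8: preds {n3,n5}: {n0,n1,n3} ∩ {n0,n2,n5} = {n0}; idom=n0

idom(n4) = n1

Answer: n1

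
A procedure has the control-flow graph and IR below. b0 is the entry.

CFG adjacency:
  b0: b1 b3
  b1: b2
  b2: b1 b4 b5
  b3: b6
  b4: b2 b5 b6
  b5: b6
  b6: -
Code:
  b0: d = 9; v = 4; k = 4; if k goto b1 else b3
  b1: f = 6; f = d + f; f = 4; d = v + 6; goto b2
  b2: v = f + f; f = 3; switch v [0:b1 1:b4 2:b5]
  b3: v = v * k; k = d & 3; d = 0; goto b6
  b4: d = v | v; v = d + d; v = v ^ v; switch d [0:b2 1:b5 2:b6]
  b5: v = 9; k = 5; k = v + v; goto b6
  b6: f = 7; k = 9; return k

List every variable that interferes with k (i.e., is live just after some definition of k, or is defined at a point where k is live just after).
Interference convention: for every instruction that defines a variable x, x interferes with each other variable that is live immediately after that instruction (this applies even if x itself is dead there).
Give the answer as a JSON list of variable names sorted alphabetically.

Per-block:
  b0: def={d,k,v} ue=∅
  b1: def={d,f} ue={d,v}
  b2: def={f,v} ue={f}
  b3: def={d,k,v} ue={d,k,v}
  b4: def={d,v} ue={v}
  b5: def={k,v} ue=∅
  b6: def={f,k} ue=∅

Backward fixpoint:
  live b0: ∅→{d,k,v}
  live b1: {d,v}→{d,f}
  live b2: {d,f}→{d,f,v}
  live b3: {d,k,v}→∅
  live b4: {f,v}→{d,f}
  live b5: ∅→∅
  live b6: ∅→∅

Conflict graph:
  d — {f,k,v}
  f — {d,v}
  k — {d,v}
  v — {d,f,k}

N(k) = ["d", "v"]

Answer: ["d", "v"]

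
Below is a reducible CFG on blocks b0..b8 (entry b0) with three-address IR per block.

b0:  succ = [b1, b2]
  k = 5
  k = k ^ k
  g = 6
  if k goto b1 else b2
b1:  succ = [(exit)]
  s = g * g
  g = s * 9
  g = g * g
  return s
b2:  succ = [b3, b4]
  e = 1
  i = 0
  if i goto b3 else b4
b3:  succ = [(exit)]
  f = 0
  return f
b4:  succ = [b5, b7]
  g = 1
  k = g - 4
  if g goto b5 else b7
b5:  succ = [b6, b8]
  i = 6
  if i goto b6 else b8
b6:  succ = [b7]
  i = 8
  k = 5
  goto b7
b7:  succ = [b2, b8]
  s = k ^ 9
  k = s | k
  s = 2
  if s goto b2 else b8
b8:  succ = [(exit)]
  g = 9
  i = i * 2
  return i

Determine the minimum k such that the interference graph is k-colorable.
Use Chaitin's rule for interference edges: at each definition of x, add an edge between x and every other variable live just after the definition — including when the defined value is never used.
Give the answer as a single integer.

def/use:
  b0: {g,k} / ∅
  b1: {g,s} / {g}
  b2: {e,i} / ∅
  b3: {f} / ∅
  b4: {g,k} / ∅
  b5: {i} / ∅
  b6: {i,k} / ∅
  b7: {k,s} / {k}
  b8: {g,i} / {i}

Live sets:
  live b0: ∅→{g}
  live b1: {g}→∅
  live b2: ∅→{i}
  live b3: ∅→∅
  live b4: {i}→{i,k}
  live b5: ∅→{i}
  live b6: ∅→{i,k}
  live b7: {i,k}→{i}
  live b8: {i}→∅

Interference:
  e — ∅
  f — ∅
  g — {i,k,s}
  i — {g,k,s}
  k — {g,i,s}
  s — {g,i,k}

Chromatic number:
  clique {g,i,k,s} ⇒ need ≥ 4
  4-colouring: c0={e,f,g}  c1={i}  c2={k}  c3={s}
  χ = 4

Answer: 4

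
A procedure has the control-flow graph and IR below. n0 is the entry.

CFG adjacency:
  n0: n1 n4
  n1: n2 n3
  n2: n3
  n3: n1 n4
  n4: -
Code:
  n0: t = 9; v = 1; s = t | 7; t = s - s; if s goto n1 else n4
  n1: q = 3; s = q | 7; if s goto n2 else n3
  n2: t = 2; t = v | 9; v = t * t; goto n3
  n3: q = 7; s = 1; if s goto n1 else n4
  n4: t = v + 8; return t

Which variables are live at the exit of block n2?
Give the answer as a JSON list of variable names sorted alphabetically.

Answer: ["v"]

Working:
Per-block:
  n0 def {s,t,v} use ∅
  n1 def {q,s} use ∅
  n2 def {t,v} use {v}
  n3 def {q,s} use ∅
  n4 def {t} use {v}

Backward fixpoint:
  n0 li=∅ lo={v}
  n1 li={v} lo={v}
  n2 li={v} lo={v}
  n3 li={v} lo={v}
  n4 li={v} lo=∅

live-out(n2) = ["v"]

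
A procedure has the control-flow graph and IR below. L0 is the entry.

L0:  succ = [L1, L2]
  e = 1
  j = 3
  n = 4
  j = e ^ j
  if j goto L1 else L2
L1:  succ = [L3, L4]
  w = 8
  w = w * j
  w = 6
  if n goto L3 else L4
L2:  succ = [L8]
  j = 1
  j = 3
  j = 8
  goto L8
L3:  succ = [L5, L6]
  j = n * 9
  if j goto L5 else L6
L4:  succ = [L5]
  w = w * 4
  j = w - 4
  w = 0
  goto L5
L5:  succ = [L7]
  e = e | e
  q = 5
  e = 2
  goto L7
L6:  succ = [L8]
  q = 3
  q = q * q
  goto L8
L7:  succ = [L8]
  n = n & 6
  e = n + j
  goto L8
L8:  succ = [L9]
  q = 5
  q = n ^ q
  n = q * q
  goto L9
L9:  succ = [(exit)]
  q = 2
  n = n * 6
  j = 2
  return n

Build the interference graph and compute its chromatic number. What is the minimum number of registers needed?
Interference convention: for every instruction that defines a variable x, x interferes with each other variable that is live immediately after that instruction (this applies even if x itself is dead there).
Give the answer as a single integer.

Answer: 4

Analysis:
Block summaries:
  L0: {e,j,n} / ∅
  L1: {w} / {j,n}
  L2: {j} / ∅
  L3: {j} / {n}
  L4: {j,w} / {w}
  L5: {e,q} / {e}
  L6: {q} / ∅
  L7: {e,n} / {j,n}
  L8: {n,q} / {n}
  L9: {j,n,q} / {n}

Liveness:
  live L0: ∅→{e,j,n}
  live L1: {e,j,n}→{e,n,w}
  live L2: {n}→{n}
  live L3: {e,n}→{e,j,n}
  live L4: {e,n,w}→{e,j,n}
  live L5: {e,j,n}→{j,n}
  live L6: {n}→{n}
  live L7: {j,n}→{n}
  live L8: {n}→{n}
  live L9: {n}→∅

Conflict graph:
  e — {j,n,w}
  j — {e,n,q,w}
  n — {e,j,q,w}
  q — {j,n}
  w — {e,j,n}

Colouring:
  clique {e,j,n,w} ⇒ need ≥ 4
  assign e→r2 j→r0 n→r1 q→r2 w→r3 — no edge inside a register ⇒ χ ≤ 4
  χ = 4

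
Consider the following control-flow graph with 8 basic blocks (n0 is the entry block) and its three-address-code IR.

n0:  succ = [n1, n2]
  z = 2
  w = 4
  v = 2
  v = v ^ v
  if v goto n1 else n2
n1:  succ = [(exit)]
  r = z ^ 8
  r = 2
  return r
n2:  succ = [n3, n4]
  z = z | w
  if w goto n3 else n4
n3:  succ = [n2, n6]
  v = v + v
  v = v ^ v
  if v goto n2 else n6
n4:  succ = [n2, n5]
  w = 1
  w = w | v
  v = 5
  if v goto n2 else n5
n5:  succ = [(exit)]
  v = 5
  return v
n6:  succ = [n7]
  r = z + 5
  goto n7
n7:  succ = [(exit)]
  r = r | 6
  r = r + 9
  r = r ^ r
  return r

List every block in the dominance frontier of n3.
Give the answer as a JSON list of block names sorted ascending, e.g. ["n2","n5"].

Answer: ["n2"]

Working:
idom tree: n1←n0 n2←n0 n3←n2 n4←n2 n5←n4 n6←n3 n7←n6
Join-block Dom:
  n2: preds {n0,n3,n4}: {n0} ∩ {n0,n2,n3} ∩ {n0,n2,n4} = {n0}; idom=n0

DF derivation:
  n2←n0: walk · to n0
  n2←n3: walk n3→n2 to n0
  n2←n4: walk n4→n2 to n0
  n0: DF=∅
  n1: DF=∅
  n2: DF={n2}
  n3: DF={n2}
  n4: DF={n2}
  n5: DF=∅
  n6: DF=∅
  n7: DF=∅

DF(n3) = ["n2"]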